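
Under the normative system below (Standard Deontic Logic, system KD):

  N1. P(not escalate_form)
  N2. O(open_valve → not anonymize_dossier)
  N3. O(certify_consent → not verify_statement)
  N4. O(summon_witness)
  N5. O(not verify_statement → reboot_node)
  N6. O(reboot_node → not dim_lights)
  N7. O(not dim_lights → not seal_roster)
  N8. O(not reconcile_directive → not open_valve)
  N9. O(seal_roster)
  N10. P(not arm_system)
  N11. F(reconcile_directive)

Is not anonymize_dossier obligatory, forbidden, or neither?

Premise 2 is O(open_valve → not anonymize_dossier), but O(open_valve) is not derivable from the premises, so it does not yield O(not anonymize_dossier).
No premise or chain of K-axiom applications forces O(not anonymize_dossier), and none forces O(anonymize_dossier). So not anonymize_dossier is neither obligatory nor forbidden under these norms.

Neither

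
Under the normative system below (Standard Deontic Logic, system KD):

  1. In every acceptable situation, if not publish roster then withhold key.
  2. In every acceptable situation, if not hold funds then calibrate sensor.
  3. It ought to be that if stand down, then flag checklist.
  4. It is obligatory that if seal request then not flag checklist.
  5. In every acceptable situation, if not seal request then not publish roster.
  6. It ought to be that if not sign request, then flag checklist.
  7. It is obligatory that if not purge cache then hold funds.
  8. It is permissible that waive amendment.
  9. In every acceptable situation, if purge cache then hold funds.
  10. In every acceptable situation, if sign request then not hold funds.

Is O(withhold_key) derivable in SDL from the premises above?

By case analysis on ¬purge_cache: premise 7 gives O(¬purge_cache → hold_funds) and premise 9 gives O(purge_cache → hold_funds), so O(hold_funds) either way.
Premise 10 is O(sign_request → ¬hold_funds); contrapositively O(hold_funds → ¬sign_request). Since O(hold_funds) holds, K gives O(¬sign_request).
With premise 6, O(¬sign_request → flag_checklist), the K-axiom yields O(flag_checklist).
Premise 4, O(seal_request → ¬flag_checklist), contraposes to O(flag_checklist → ¬seal_request); with O(flag_checklist) we get O(¬seal_request).
With premise 5, O(¬seal_request → ¬publish_roster), the K-axiom yields O(¬publish_roster).
From O(¬publish_roster) and premise 1, O(¬publish_roster → withhold_key), we obtain O(withhold_key).
Premises 2, 3, 8 do not contribute to this derivation.
So O(withhold_key) follows.

Yes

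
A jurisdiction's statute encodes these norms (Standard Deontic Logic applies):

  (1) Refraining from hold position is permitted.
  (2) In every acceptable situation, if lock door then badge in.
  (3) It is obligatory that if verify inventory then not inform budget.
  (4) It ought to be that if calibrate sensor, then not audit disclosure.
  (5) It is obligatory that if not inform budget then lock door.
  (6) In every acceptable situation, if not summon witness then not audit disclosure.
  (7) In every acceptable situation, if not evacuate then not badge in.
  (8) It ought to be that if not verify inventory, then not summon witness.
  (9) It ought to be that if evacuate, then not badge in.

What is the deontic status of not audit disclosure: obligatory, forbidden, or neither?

Obligatory

Premises 9 and 7 are O(evacuate → ¬badge_in) and O(¬evacuate → ¬badge_in); every ideal world satisfies evacuate or ¬evacuate, so in either case ¬badge_in holds — hence O(¬badge_in).
Premise 2, O(lock_door → badge_in), contraposes to O(¬badge_in → ¬lock_door); with O(¬badge_in) we get O(¬lock_door).
Premise 5 is O(¬inform_budget → lock_door); contrapositively O(¬lock_door → inform_budget). Since O(¬lock_door) holds, K gives O(inform_budget).
Premise 3, O(verify_inventory → ¬inform_budget), contraposes to O(inform_budget → ¬verify_inventory); with O(inform_budget) we get O(¬verify_inventory).
Premise 8 is O(¬verify_inventory → ¬summon_witness); since O(¬verify_inventory), deontic closure gives O(¬summon_witness).
From O(¬summon_witness) and premise 6, O(¬summon_witness → ¬audit_disclosure), we obtain O(¬audit_disclosure).
Premises 1, 4 do not contribute to this derivation.
Hence ¬audit_disclosure is obligatory.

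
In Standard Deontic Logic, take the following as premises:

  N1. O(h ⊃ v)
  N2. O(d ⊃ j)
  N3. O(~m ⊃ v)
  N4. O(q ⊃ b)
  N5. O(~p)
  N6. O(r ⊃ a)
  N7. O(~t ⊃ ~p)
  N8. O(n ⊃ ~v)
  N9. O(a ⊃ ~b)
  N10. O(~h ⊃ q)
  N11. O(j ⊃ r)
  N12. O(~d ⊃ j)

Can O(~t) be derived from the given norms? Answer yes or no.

Premise 7 is O(~t ⊃ ~p); even if O(~p) held, inferring O(~t) would be affirming the consequent — invalid.
No other premise forces O(~t). An ideal world satisfying every premise can still have ~t false, so O(~t) is not derivable.

No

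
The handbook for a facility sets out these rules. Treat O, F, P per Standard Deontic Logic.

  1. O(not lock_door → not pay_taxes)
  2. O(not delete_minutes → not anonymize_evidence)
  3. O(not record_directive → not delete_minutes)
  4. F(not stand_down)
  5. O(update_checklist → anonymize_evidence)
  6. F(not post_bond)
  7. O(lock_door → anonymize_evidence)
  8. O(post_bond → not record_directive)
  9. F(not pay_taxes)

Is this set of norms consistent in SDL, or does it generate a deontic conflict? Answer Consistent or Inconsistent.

Premise 9, F(not pay_taxes), is equivalent to O(pay_taxes).
Premise 1, O(not lock_door → not pay_taxes), contraposes to O(pay_taxes → lock_door); with O(pay_taxes) we get O(lock_door).
From O(lock_door) and premise 7, O(lock_door → anonymize_evidence), we obtain O(anonymize_evidence).
The contrapositive of premise 2 (O(not delete_minutes → not anonymize_evidence)) is O(anonymize_evidence → delete_minutes), and O(anonymize_evidence) is already established, so O(delete_minutes).
Premise 3, O(not record_directive → not delete_minutes), contraposes to O(delete_minutes → record_directive); with O(delete_minutes) we get O(record_directive).
Premise 8, O(post_bond → not record_directive), contraposes to O(record_directive → not post_bond); with O(record_directive) we get O(not post_bond).
However, F(not post_bond) at premise 6 amounts to O(post_bond).
We now have both O(not post_bond) and O(post_bond) — post_bond is simultaneously obligatory and forbidden, violating the D-axiom.

Inconsistent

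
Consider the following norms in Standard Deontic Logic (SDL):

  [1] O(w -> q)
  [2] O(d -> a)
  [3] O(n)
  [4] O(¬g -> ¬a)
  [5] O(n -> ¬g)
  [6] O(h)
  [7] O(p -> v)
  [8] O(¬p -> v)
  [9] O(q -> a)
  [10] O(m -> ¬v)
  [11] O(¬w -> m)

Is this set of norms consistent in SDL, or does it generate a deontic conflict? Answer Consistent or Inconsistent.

Premises 7 and 8 cover both cases: O(p -> v) and O(¬p -> v). Since p ∨ ¬p is a tautology, O(v) follows.
Premise 10, O(m -> ¬v), contraposes to O(v -> ¬m); with O(v) we get O(¬m).
Premise 11, O(¬w -> m), contraposes to O(¬m -> w); with O(¬m) we get O(w).
From O(w) and premise 1, O(w -> q), we obtain O(q).
From O(q) and premise 9, O(q -> a), we obtain O(a).
Premise 4, O(¬g -> ¬a), contraposes to O(a -> g); with O(a) we get O(g).
The contrapositive of premise 5 (O(n -> ¬g)) is O(g -> ¬n), and O(g) is already established, so O(¬n).
However, premise 3 gives O(n).
We now have both O(¬n) and O(n) — n is simultaneously obligatory and forbidden, violating the D-axiom.

Inconsistent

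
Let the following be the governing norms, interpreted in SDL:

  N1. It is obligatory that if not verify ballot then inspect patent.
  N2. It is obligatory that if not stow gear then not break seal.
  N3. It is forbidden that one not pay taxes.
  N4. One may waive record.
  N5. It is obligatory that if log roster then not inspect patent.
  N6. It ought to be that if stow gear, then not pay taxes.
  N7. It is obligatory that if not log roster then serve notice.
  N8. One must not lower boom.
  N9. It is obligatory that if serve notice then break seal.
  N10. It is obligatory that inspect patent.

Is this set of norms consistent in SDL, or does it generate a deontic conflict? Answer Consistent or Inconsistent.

Inconsistent

Premise 10 gives O(inspect_patent).
Premise 5 is O(log_roster → ¬inspect_patent); contrapositively O(inspect_patent → ¬log_roster). Since O(inspect_patent) holds, K gives O(¬log_roster).
Applying K to premise 7 (O(¬log_roster → serve_notice)) and O(¬log_roster) yields O(serve_notice).
Applying K to premise 9 (O(serve_notice → break_seal)) and O(serve_notice) yields O(break_seal).
Premise 2 is O(¬stow_gear → ¬break_seal); contrapositively O(break_seal → stow_gear). Since O(break_seal) holds, K gives O(stow_gear).
Premise 6 is O(stow_gear → ¬pay_taxes); since O(stow_gear), deontic closure gives O(¬pay_taxes).
Yet premise 3 is F(¬pay_taxes), i.e. O(pay_taxes).
We now have both O(¬pay_taxes) and O(pay_taxes) — pay_taxes is simultaneously obligatory and forbidden, violating the D-axiom.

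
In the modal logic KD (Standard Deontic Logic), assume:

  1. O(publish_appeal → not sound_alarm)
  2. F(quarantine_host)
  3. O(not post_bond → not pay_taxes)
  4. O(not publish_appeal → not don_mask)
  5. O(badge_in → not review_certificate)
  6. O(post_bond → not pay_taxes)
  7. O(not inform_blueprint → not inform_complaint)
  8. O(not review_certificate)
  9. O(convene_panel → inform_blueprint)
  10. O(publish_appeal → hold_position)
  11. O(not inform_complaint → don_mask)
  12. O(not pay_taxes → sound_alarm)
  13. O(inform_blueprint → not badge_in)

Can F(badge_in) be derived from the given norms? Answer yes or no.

Yes

Premises 3 and 6 are O(not post_bond → not pay_taxes) and O(post_bond → not pay_taxes); every ideal world satisfies not post_bond or post_bond, so in either case not pay_taxes holds — hence O(not pay_taxes).
Applying K to premise 12 (O(not pay_taxes → sound_alarm)) and O(not pay_taxes) yields O(sound_alarm).
The contrapositive of premise 1 (O(publish_appeal → not sound_alarm)) is O(sound_alarm → not publish_appeal), and O(sound_alarm) is already established, so O(not publish_appeal).
Applying K to premise 4 (O(not publish_appeal → not don_mask)) and O(not publish_appeal) yields O(not don_mask).
Premise 11 is O(not inform_complaint → don_mask); contrapositively O(not don_mask → inform_complaint). Since O(not don_mask) holds, K gives O(inform_complaint).
The contrapositive of premise 7 (O(not inform_blueprint → not inform_complaint)) is O(inform_complaint → inform_blueprint), and O(inform_complaint) is already established, so O(inform_blueprint).
Premise 13 is O(inform_blueprint → not badge_in); since O(inform_blueprint), deontic closure gives O(not badge_in).
Premises 2, 5, 8, 9, 10 do not contribute to this derivation.
So O(not badge_in) holds, i.e. F(badge_in). The claim follows.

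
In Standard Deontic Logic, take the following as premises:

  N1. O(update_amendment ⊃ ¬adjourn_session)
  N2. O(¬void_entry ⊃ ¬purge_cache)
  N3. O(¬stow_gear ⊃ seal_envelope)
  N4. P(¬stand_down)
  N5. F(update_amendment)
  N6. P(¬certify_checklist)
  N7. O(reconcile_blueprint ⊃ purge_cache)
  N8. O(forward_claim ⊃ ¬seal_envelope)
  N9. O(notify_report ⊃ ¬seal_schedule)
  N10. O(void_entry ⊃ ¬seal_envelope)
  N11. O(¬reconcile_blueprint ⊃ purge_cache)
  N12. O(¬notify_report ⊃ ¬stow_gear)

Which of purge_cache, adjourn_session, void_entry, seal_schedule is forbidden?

Premises 11 and 7 are O(¬reconcile_blueprint ⊃ purge_cache) and O(reconcile_blueprint ⊃ purge_cache); every ideal world satisfies ¬reconcile_blueprint or reconcile_blueprint, so in either case purge_cache holds — hence O(purge_cache).
Premise 2, O(¬void_entry ⊃ ¬purge_cache), contraposes to O(purge_cache ⊃ void_entry); with O(purge_cache) we get O(void_entry).
Applying K to premise 10 (O(void_entry ⊃ ¬seal_envelope)) and O(void_entry) yields O(¬seal_envelope).
Premise 3 is O(¬stow_gear ⊃ seal_envelope); contrapositively O(¬seal_envelope ⊃ stow_gear). Since O(¬seal_envelope) holds, K gives O(stow_gear).
Premise 12 is O(¬notify_report ⊃ ¬stow_gear); contrapositively O(stow_gear ⊃ notify_report). Since O(stow_gear) holds, K gives O(notify_report).
With premise 9, O(notify_report ⊃ ¬seal_schedule), the K-axiom yields O(¬seal_schedule).
So O(¬seal_schedule) holds, i.e. seal_schedule is forbidden. None of the other listed options is forbidden under the premises.

seal_schedule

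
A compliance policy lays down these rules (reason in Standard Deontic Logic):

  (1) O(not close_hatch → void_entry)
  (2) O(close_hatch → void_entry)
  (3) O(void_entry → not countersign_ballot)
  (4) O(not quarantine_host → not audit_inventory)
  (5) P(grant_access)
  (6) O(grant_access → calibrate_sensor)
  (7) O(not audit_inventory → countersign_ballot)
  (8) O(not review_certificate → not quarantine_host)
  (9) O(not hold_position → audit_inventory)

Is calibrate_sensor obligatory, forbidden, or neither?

Premise 6 is O(grant_access → calibrate_sensor), but O(grant_access) is not derivable from the premises (the permission P(grant_access) asserts only not O(not grant_access), not O(grant_access)), so it does not yield O(calibrate_sensor).
No premise or chain of K-axiom applications forces O(calibrate_sensor), and none forces O(not calibrate_sensor). So calibrate_sensor is neither obligatory nor forbidden under these norms.

Neither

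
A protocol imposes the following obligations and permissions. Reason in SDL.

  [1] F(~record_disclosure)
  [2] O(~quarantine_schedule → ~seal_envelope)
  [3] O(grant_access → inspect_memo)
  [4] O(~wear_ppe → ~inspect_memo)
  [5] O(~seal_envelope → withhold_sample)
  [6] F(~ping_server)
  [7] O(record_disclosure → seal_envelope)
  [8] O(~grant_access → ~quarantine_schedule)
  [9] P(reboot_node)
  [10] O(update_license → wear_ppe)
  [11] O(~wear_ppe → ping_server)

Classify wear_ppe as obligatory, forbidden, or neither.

Premise 1 is F(~record_disclosure), i.e. O(record_disclosure).
Premise 7 is O(record_disclosure → seal_envelope); since O(record_disclosure), deontic closure gives O(seal_envelope).
Premise 2, O(~quarantine_schedule → ~seal_envelope), contraposes to O(seal_envelope → quarantine_schedule); with O(seal_envelope) we get O(quarantine_schedule).
Premise 8, O(~grant_access → ~quarantine_schedule), contraposes to O(quarantine_schedule → grant_access); with O(quarantine_schedule) we get O(grant_access).
Applying K to premise 3 (O(grant_access → inspect_memo)) and O(grant_access) yields O(inspect_memo).
Premise 4, O(~wear_ppe → ~inspect_memo), contraposes to O(inspect_memo → wear_ppe); with O(inspect_memo) we get O(wear_ppe).
Premises 5, 6, 9, 10, 11 do not contribute to this derivation.
Hence wear_ppe is obligatory.

Obligatory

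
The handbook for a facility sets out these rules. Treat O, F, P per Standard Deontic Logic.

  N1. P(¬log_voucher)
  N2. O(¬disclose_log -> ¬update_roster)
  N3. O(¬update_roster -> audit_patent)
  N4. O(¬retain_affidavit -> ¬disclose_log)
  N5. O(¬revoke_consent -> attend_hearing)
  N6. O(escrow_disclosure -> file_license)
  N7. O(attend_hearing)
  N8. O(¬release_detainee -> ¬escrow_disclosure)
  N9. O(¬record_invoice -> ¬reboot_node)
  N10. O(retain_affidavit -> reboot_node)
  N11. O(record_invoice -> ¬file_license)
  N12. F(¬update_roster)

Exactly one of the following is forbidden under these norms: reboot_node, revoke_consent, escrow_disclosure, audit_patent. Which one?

F(¬update_roster) at premise 12 means O(update_roster).
Premise 2 is O(¬disclose_log -> ¬update_roster); contrapositively O(update_roster -> disclose_log). Since O(update_roster) holds, K gives O(disclose_log).
Premise 4, O(¬retain_affidavit -> ¬disclose_log), contraposes to O(disclose_log -> retain_affidavit); with O(disclose_log) we get O(retain_affidavit).
Premise 10 is O(retain_affidavit -> reboot_node); since O(retain_affidavit), deontic closure gives O(reboot_node).
Premise 9 is O(¬record_invoice -> ¬reboot_node); contrapositively O(reboot_node -> record_invoice). Since O(reboot_node) holds, K gives O(record_invoice).
Applying K to premise 11 (O(record_invoice -> ¬file_license)) and O(record_invoice) yields O(¬file_license).
Premise 6 is O(escrow_disclosure -> file_license); contrapositively O(¬file_license -> ¬escrow_disclosure). Since O(¬file_license) holds, K gives O(¬escrow_disclosure).
So O(¬escrow_disclosure) holds, i.e. escrow_disclosure is forbidden. None of the other listed options is forbidden under the premises.

escrow_disclosure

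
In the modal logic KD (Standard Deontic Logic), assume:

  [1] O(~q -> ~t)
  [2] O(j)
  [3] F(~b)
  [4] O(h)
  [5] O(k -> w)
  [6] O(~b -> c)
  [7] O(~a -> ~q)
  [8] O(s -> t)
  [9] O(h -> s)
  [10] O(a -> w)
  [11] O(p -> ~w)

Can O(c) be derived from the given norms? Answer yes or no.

No

Premise 6 is O(~b -> c), but O(~b) is not derivable from the premises, so it does not yield O(c).
No other premise forces O(c). An ideal world satisfying every premise can still have c false, so O(c) is not derivable.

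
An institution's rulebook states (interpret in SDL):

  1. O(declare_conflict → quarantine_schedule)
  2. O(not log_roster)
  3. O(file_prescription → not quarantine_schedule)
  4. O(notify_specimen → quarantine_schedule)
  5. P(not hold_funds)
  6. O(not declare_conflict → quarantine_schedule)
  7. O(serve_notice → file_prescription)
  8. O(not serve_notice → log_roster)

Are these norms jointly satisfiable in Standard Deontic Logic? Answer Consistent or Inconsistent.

Inconsistent

Premises 1 and 6 are O(declare_conflict → quarantine_schedule) and O(not declare_conflict → quarantine_schedule); every ideal world satisfies declare_conflict or not declare_conflict, so in either case quarantine_schedule holds — hence O(quarantine_schedule).
Premise 3 is O(file_prescription → not quarantine_schedule); contrapositively O(quarantine_schedule → not file_prescription). Since O(quarantine_schedule) holds, K gives O(not file_prescription).
The contrapositive of premise 7 (O(serve_notice → file_prescription)) is O(not file_prescription → not serve_notice), and O(not file_prescription) is already established, so O(not serve_notice).
From O(not serve_notice) and premise 8, O(not serve_notice → log_roster), we obtain O(log_roster).
But premise 2 directly asserts O(not log_roster).
We now have both O(log_roster) and O(not log_roster) — log_roster is simultaneously obligatory and forbidden, violating the D-axiom.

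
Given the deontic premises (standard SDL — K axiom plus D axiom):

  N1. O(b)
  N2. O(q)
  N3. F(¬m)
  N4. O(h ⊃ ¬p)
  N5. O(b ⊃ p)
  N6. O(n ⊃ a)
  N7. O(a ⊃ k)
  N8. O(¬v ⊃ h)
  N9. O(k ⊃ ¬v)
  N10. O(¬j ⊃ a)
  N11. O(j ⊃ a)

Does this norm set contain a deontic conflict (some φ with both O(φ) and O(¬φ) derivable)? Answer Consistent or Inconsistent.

Inconsistent

Premises 10 and 11 cover both cases: O(¬j ⊃ a) and O(j ⊃ a). Since ¬j ∨ j is a tautology, O(a) follows.
From O(a) and premise 7, O(a ⊃ k), we obtain O(k).
Applying K to premise 9 (O(k ⊃ ¬v)) and O(k) yields O(¬v).
Applying K to premise 8 (O(¬v ⊃ h)) and O(¬v) yields O(h).
Applying K to premise 4 (O(h ⊃ ¬p)) and O(h) yields O(¬p).
Premise 5 is O(b ⊃ p); contrapositively O(¬p ⊃ ¬b). Since O(¬p) holds, K gives O(¬b).
However, premise 1 gives O(b).
We now have both O(¬b) and O(b) — b is simultaneously obligatory and forbidden, violating the D-axiom.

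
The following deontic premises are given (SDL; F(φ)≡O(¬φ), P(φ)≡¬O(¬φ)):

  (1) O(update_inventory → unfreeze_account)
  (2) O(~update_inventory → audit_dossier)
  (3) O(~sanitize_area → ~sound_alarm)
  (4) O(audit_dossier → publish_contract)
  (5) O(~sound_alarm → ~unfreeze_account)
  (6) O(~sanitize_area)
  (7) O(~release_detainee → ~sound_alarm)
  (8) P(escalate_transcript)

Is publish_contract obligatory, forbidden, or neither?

Premise 6 gives O(~sanitize_area).
Premise 3 is O(~sanitize_area → ~sound_alarm); since O(~sanitize_area), deontic closure gives O(~sound_alarm).
Applying K to premise 5 (O(~sound_alarm → ~unfreeze_account)) and O(~sound_alarm) yields O(~unfreeze_account).
Premise 1 is O(update_inventory → unfreeze_account); contrapositively O(~unfreeze_account → ~update_inventory). Since O(~unfreeze_account) holds, K gives O(~update_inventory).
With premise 2, O(~update_inventory → audit_dossier), the K-axiom yields O(audit_dossier).
From O(audit_dossier) and premise 4, O(audit_dossier → publish_contract), we obtain O(publish_contract).
Premises 7, 8 do not contribute to this derivation.
Hence publish_contract is obligatory.

Obligatory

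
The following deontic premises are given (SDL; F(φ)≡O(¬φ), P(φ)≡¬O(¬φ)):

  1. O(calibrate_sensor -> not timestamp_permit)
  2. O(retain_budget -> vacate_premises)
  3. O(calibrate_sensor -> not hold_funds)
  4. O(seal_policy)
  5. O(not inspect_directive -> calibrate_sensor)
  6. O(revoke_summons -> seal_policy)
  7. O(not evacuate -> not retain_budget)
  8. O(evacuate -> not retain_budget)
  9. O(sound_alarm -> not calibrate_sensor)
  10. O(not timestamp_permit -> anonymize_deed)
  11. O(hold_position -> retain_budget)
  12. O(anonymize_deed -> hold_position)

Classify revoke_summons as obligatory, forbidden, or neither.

Neither

Premise 6 is O(revoke_summons -> seal_policy); even if O(seal_policy) held, inferring O(revoke_summons) would be affirming the consequent — invalid.
No premise or chain of K-axiom applications forces O(revoke_summons), and none forces O(not revoke_summons). So revoke_summons is neither obligatory nor forbidden under these norms.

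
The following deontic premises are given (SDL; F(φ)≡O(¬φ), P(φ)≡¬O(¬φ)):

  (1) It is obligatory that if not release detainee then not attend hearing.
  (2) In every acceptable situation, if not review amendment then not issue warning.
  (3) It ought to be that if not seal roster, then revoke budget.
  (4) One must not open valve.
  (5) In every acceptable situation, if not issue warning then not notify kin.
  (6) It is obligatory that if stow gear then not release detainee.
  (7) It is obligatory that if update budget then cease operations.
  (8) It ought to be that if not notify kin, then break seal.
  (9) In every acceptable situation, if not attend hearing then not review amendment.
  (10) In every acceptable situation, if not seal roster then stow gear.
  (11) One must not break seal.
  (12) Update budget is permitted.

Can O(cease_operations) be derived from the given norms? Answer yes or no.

No

Premise 7 is O(update_budget → cease_operations), but O(update_budget) is not derivable from the premises (the permission P(update_budget) asserts only ¬O(¬update_budget), not O(update_budget)), so it does not yield O(cease_operations).
No other premise forces O(cease_operations). An ideal world satisfying every premise can still have cease_operations false, so O(cease_operations) is not derivable.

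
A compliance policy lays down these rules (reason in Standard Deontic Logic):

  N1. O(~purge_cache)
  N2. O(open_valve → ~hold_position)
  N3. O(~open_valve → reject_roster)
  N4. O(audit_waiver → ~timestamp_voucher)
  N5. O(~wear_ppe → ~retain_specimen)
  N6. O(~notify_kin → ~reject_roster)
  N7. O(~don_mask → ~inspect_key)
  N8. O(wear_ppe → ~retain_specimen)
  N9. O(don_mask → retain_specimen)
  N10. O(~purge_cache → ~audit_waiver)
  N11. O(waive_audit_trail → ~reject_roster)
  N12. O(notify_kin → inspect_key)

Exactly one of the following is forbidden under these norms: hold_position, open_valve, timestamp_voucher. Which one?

Premises 5 and 8 are O(~wear_ppe → ~retain_specimen) and O(wear_ppe → ~retain_specimen); every ideal world satisfies ~wear_ppe or wear_ppe, so in either case ~retain_specimen holds — hence O(~retain_specimen).
Premise 9, O(don_mask → retain_specimen), contraposes to O(~retain_specimen → ~don_mask); with O(~retain_specimen) we get O(~don_mask).
Applying K to premise 7 (O(~don_mask → ~inspect_key)) and O(~don_mask) yields O(~inspect_key).
Premise 12 is O(notify_kin → inspect_key); contrapositively O(~inspect_key → ~notify_kin). Since O(~inspect_key) holds, K gives O(~notify_kin).
With premise 6, O(~notify_kin → ~reject_roster), the K-axiom yields O(~reject_roster).
Premise 3, O(~open_valve → reject_roster), contraposes to O(~reject_roster → open_valve); with O(~reject_roster) we get O(open_valve).
Premise 2 is O(open_valve → ~hold_position); since O(open_valve), deontic closure gives O(~hold_position).
So O(~hold_position) holds, i.e. hold_position is forbidden. None of the other listed options is forbidden under the premises.

hold_position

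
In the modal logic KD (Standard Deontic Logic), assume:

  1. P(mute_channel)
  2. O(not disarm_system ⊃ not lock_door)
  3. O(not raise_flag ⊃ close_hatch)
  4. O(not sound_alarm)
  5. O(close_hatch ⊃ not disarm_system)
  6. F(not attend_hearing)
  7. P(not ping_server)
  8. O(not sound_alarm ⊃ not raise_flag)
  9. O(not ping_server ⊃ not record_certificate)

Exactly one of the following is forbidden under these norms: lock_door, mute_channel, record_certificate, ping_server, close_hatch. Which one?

Premise 4 gives O(not sound_alarm).
From O(not sound_alarm) and premise 8, O(not sound_alarm ⊃ not raise_flag), we obtain O(not raise_flag).
Premise 3 is O(not raise_flag ⊃ close_hatch); since O(not raise_flag), deontic closure gives O(close_hatch).
From O(close_hatch) and premise 5, O(close_hatch ⊃ not disarm_system), we obtain O(not disarm_system).
With premise 2, O(not disarm_system ⊃ not lock_door), the K-axiom yields O(not lock_door).
So O(not lock_door) holds, i.e. lock_door is forbidden. None of the other listed options is forbidden under the premises.

lock_door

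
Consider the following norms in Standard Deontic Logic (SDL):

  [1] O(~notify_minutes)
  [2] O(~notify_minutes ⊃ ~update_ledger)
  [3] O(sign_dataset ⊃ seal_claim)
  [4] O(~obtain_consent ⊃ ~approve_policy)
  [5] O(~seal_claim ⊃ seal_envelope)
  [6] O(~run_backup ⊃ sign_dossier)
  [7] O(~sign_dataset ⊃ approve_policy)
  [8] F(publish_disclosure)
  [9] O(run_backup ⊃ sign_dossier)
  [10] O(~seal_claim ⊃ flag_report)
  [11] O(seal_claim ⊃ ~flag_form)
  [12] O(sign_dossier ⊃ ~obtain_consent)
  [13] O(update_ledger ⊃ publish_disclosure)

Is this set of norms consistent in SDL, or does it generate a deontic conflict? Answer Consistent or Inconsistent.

Consistent

Premise 13 is O(update_ledger ⊃ publish_disclosure), but O(update_ledger) is not derivable from the premises, so it does not yield O(publish_disclosure).
So O(publish_disclosure) is not derivable, and the apparent clash with O(~publish_disclosure) does not arise.
A world satisfying every obligation exists (e.g. approve_policy=false, flag_form=false, flag_report=false, notify_minutes=false, obtain_consent=false, publish_disclosure=false, run_backup=false, seal_claim=true, seal_envelope=false, sign_dataset=true, sign_dossier=true, update_ledger=false); no atom is both obligatory and forbidden, so the set is consistent.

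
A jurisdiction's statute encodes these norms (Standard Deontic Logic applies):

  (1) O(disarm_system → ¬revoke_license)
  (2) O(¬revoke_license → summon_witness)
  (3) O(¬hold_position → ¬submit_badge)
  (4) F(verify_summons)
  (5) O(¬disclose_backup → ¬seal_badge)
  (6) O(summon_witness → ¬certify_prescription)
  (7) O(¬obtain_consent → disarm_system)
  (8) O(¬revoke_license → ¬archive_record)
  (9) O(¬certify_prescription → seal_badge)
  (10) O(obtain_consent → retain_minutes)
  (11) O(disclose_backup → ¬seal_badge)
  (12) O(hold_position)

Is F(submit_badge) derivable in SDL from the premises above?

Premise 3 is O(¬hold_position → ¬submit_badge), but O(¬hold_position) is not derivable from the premises, so it does not yield O(¬submit_badge).
No other premise forces O(¬submit_badge). An ideal world satisfying every premise can still have submit_badge true, so F(submit_badge) is not derivable.

No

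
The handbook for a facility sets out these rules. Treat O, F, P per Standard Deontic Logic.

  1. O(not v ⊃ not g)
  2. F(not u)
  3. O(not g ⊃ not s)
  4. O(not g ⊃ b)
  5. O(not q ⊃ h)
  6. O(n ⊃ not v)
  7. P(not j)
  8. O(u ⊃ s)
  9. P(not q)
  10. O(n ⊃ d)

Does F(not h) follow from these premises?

Premise 5 is O(not q ⊃ h), but O(not q) is not derivable from the premises (the permission P(not q) asserts only not O(q), not O(not q)), so it does not yield O(h).
No other premise forces O(h). An ideal world satisfying every premise can still have not h true, so F(not h) is not derivable.

No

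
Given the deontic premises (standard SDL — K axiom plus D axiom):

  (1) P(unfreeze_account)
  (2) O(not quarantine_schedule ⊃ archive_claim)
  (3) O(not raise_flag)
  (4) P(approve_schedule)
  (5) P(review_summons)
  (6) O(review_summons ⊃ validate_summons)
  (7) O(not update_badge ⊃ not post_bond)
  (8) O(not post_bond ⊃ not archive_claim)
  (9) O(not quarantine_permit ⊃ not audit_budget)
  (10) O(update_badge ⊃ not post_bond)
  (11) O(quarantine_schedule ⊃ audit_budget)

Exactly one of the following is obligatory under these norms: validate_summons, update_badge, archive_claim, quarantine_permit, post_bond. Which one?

quarantine_permit

Premises 10 and 7 cover both cases: O(update_badge ⊃ not post_bond) and O(not update_badge ⊃ not post_bond). Since update_badge ∨ not update_badge is a tautology, O(not post_bond) follows.
From O(not post_bond) and premise 8, O(not post_bond ⊃ not archive_claim), we obtain O(not archive_claim).
Premise 2, O(not quarantine_schedule ⊃ archive_claim), contraposes to O(not archive_claim ⊃ quarantine_schedule); with O(not archive_claim) we get O(quarantine_schedule).
From O(quarantine_schedule) and premise 11, O(quarantine_schedule ⊃ audit_budget), we obtain O(audit_budget).
The contrapositive of premise 9 (O(not quarantine_permit ⊃ not audit_budget)) is O(audit_budget ⊃ quarantine_permit), and O(audit_budget) is already established, so O(quarantine_permit).
So O(quarantine_permit) holds — quarantine_permit is obligatory. None of the other listed options is made obligatory by any chain of premises.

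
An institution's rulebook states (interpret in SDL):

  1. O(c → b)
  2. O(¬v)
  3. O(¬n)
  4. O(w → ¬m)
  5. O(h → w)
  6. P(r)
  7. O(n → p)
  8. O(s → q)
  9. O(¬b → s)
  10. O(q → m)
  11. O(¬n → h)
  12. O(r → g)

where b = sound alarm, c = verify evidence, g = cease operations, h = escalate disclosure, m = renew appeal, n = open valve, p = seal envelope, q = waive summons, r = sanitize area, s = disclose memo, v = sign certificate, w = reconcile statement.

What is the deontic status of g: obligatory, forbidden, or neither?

Premise 12 is O(r → g), but O(r) is not derivable from the premises (the permission P(r) asserts only ¬O(¬r), not O(r)), so it does not yield O(g).
No premise or chain of K-axiom applications forces O(g), and none forces O(¬g). So g is neither obligatory nor forbidden under these norms.

Neither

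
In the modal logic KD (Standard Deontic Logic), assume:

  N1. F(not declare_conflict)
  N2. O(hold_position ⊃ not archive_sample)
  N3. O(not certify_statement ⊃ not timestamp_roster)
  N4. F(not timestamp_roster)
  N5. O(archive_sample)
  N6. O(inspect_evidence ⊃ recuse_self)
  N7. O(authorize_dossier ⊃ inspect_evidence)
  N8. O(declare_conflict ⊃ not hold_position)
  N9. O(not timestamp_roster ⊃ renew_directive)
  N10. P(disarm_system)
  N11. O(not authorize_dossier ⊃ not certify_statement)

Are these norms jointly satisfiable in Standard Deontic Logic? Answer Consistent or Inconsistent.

Consistent

Premise 2 is O(hold_position ⊃ not archive_sample), but O(hold_position) is not derivable from the premises, so it does not yield O(not archive_sample).
So O(not archive_sample) is not derivable, and the apparent clash with O(archive_sample) does not arise.
A world satisfying every obligation exists (e.g. archive_sample=true, authorize_dossier=true, certify_statement=true, declare_conflict=true, disarm_system=false, hold_position=false, inspect_evidence=true, recuse_self=true, renew_directive=false, timestamp_roster=true); no atom is both obligatory and forbidden, so the set is consistent.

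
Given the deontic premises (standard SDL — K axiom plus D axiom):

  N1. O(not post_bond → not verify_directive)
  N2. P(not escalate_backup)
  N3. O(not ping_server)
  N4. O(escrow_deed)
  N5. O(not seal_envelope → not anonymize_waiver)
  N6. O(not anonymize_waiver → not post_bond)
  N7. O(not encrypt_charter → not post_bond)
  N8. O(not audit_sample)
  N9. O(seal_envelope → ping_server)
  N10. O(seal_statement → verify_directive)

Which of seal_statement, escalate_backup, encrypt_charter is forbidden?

seal_statement

From premise 3 we have O(not ping_server).
The contrapositive of premise 9 (O(seal_envelope → ping_server)) is O(not ping_server → not seal_envelope), and O(not ping_server) is already established, so O(not seal_envelope).
Premise 5 is O(not seal_envelope → not anonymize_waiver); since O(not seal_envelope), deontic closure gives O(not anonymize_waiver).
Applying K to premise 6 (O(not anonymize_waiver → not post_bond)) and O(not anonymize_waiver) yields O(not post_bond).
From O(not post_bond) and premise 1, O(not post_bond → not verify_directive), we obtain O(not verify_directive).
Premise 10, O(seal_statement → verify_directive), contraposes to O(not verify_directive → not seal_statement); with O(not verify_directive) we get O(not seal_statement).
So O(not seal_statement) holds, i.e. seal_statement is forbidden. None of the other listed options is forbidden under the premises.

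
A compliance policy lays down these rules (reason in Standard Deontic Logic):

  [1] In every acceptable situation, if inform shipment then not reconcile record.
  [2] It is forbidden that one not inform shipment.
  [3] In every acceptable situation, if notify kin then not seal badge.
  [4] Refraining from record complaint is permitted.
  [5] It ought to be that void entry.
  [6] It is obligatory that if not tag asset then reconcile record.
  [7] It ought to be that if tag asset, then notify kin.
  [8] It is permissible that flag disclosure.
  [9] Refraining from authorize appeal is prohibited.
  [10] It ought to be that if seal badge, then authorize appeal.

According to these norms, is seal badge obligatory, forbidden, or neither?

Premise 2 is F(¬inform_shipment), i.e. O(inform_shipment).
From O(inform_shipment) and premise 1, O(inform_shipment → ¬reconcile_record), we obtain O(¬reconcile_record).
Premise 6 is O(¬tag_asset → reconcile_record); contrapositively O(¬reconcile_record → tag_asset). Since O(¬reconcile_record) holds, K gives O(tag_asset).
Applying K to premise 7 (O(tag_asset → notify_kin)) and O(tag_asset) yields O(notify_kin).
From O(notify_kin) and premise 3, O(notify_kin → ¬seal_badge), we obtain O(¬seal_badge).
Premises 4, 5, 8, 9, 10 do not contribute to this derivation.
Thus O(¬seal_badge), which is F(seal_badge): seal_badge is forbidden.

Forbidden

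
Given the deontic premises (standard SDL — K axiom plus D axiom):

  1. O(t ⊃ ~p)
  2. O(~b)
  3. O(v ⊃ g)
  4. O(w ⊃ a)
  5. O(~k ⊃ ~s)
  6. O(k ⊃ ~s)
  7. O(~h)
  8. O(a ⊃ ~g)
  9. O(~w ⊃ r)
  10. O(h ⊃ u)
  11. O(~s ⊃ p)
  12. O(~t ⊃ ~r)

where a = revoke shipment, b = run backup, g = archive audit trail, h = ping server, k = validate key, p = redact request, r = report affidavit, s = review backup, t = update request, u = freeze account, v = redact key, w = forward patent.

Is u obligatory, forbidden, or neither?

Neither

Premise 10 is O(h ⊃ u), but O(h) is not derivable from the premises, so it does not yield O(u).
No premise or chain of K-axiom applications forces O(u), and none forces O(~u). So u is neither obligatory nor forbidden under these norms.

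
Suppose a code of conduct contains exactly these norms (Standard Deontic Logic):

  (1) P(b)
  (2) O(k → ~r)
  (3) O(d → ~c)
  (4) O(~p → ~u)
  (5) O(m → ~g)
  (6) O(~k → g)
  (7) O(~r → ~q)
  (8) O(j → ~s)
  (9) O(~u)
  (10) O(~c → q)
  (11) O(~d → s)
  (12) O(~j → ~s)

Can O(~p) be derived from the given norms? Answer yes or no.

Premise 4 is O(~p → ~u); even if O(~u) held, inferring O(~p) would be affirming the consequent — invalid.
No other premise forces O(~p). An ideal world satisfying every premise can still have ~p false, so O(~p) is not derivable.

No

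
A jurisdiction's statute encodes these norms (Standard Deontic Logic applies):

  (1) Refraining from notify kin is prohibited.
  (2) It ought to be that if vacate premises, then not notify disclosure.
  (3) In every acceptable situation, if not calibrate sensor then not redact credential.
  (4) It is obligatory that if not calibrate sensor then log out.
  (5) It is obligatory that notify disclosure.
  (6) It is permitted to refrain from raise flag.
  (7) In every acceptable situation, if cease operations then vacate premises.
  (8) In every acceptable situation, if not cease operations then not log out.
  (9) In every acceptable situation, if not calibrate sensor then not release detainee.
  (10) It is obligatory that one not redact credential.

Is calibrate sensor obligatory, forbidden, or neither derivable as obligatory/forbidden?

Obligatory

Premise 5 states O(notify_disclosure) outright.
Premise 2, O(vacate_premises → ¬notify_disclosure), contraposes to O(notify_disclosure → ¬vacate_premises); with O(notify_disclosure) we get O(¬vacate_premises).
Premise 7, O(cease_operations → vacate_premises), contraposes to O(¬vacate_premises → ¬cease_operations); with O(¬vacate_premises) we get O(¬cease_operations).
Premise 8 is O(¬cease_operations → ¬log_out); since O(¬cease_operations), deontic closure gives O(¬log_out).
Premise 4 is O(¬calibrate_sensor → log_out); contrapositively O(¬log_out → calibrate_sensor). Since O(¬log_out) holds, K gives O(calibrate_sensor).
Premises 1, 3, 6, 9, 10 do not contribute to this derivation.
Hence calibrate_sensor is obligatory.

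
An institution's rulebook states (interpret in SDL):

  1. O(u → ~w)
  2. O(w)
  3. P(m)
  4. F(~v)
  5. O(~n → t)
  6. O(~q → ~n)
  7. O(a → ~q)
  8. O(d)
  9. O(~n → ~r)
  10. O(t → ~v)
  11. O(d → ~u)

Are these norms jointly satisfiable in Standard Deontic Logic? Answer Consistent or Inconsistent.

Consistent

Premise 1 is O(u → ~w), but O(u) is not derivable from the premises, so it does not yield O(~w).
So O(~w) is not derivable, and the apparent clash with O(w) does not arise.
A world satisfying every obligation exists (e.g. a=false, d=true, m=false, n=true, q=true, r=false, t=false, u=false, v=true, w=true); no atom is both obligatory and forbidden, so the set is consistent.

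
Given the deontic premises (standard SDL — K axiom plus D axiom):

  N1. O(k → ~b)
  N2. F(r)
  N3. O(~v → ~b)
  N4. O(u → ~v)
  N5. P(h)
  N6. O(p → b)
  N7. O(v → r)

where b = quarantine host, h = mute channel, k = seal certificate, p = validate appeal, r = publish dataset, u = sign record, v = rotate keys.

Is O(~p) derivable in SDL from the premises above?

Premise 2, F(r), is equivalent to O(~r).
Premise 7 is O(v → r); contrapositively O(~r → ~v). Since O(~r) holds, K gives O(~v).
From O(~v) and premise 3, O(~v → ~b), we obtain O(~b).
The contrapositive of premise 6 (O(p → b)) is O(~b → ~p), and O(~b) is already established, so O(~p).
Premises 1, 4, 5 do not contribute to this derivation.
So O(~p) follows.

Yes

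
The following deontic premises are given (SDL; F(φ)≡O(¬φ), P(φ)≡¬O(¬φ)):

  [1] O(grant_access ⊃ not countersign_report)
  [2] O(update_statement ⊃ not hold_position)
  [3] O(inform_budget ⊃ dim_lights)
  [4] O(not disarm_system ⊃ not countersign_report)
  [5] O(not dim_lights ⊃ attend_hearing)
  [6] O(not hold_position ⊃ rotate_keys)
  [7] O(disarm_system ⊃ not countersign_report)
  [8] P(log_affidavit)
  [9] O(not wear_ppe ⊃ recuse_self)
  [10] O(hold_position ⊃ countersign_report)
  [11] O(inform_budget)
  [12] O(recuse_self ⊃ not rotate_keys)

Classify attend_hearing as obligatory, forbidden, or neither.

Premise 5 is O(not dim_lights ⊃ attend_hearing), but O(not dim_lights) is not derivable from the premises, so it does not yield O(attend_hearing).
No premise or chain of K-axiom applications forces O(attend_hearing), and none forces O(not attend_hearing). So attend_hearing is neither obligatory nor forbidden under these norms.

Neither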